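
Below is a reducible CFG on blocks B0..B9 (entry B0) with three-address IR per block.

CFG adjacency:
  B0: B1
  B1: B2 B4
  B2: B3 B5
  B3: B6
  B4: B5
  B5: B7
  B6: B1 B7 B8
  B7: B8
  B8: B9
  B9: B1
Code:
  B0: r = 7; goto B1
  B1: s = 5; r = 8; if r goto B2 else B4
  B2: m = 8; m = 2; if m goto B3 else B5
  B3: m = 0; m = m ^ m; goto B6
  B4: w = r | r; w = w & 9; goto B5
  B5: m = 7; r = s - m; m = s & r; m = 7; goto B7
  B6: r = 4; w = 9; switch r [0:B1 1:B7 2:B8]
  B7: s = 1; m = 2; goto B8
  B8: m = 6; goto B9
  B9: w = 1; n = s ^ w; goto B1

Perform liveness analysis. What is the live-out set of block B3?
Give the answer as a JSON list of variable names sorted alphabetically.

Answer: ["s"]

Working:
Per-block:
  B0 def {r} use ∅
  B1 def {r,s} use ∅
  B2 def {m} use ∅
  B3 def {m} use ∅
  B4 def {w} use {r}
  B5 def {m,r} use {s}
  B6 def {r,w} use ∅
  B7 def {m,s} use ∅
  B8 def {m} use ∅
  B9 def {n,w} use {s}

Backward fixpoint:
  B0 li=∅ lo=∅
  B1 li=∅ lo={r,s}
  B2 li={s} lo={s}
  B3 li={s} lo={s}
  B4 li={r,s} lo={s}
  B5 li={s} lo=∅
  B6 li={s} lo={s}
  B7 li=∅ lo={s}
  B8 li={s} lo={s}
  B9 li={s} lo=∅

live-out(B3) = ["s"]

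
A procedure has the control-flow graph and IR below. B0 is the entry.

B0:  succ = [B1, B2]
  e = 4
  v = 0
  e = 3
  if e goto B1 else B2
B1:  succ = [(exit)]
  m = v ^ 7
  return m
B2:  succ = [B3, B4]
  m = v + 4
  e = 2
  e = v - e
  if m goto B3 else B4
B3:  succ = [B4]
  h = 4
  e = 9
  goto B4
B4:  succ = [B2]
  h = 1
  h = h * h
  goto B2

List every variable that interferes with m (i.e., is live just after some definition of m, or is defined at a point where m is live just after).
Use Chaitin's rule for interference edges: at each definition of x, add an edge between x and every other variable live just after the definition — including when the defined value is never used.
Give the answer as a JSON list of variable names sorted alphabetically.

def/use:
  B0: def={e,v} ue=∅
  B1: def={m} ue={v}
  B2: def={e,m} ue={v}
  B3: def={e,h} ue=∅
  B4: def={h} ue=∅

Live sets:
  live B0: ∅→{v}
  live B1: {v}→∅
  live B2: {v}→{v}
  live B3: {v}→{v}
  live B4: {v}→{v}

Interference:
  e↔{m,v}
  h↔{v}
  m↔{e,v}
  v↔{e,h,m}

N(m) = ["e", "v"]

Answer: ["e", "v"]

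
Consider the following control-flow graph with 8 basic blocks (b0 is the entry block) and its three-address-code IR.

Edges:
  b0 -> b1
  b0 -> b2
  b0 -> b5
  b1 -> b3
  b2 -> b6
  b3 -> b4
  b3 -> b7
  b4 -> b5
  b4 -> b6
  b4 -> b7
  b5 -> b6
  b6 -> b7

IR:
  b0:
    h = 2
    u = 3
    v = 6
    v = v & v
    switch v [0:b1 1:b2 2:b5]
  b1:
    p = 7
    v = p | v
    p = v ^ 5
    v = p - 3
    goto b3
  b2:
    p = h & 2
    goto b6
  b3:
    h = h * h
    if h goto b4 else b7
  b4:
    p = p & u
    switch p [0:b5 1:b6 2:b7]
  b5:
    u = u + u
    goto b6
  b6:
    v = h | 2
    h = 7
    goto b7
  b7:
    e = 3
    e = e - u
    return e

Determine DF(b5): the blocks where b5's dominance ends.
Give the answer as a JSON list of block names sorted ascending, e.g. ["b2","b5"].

idom tree: b1←b0 b2←b0 b3←b1 b4←b3 b5←b0 b6←b0 b7←b0
Dom∩ at merges:
  b5: preds {b0,b4}: {b0} ∩ {b0,b1,b3,b4} = {b0}; idom=b0
  b6: preds {b2,b4,b5}: {b0,b2} ∩ {b0,b1,b3,b4} ∩ {b0,b5} = {b0}; idom=b0
  b7: preds {b3,b4,b6}: {b0,b1,b3} ∩ {b0,b1,b3,b4} ∩ {b0,b6} = {b0}; idom=b0

DF walk-up:
  b5←b0: walk · to b0
  b5←b4: walk b4→b3→b1 to b0
  b6←b2: walk b2 to b0
  b6←b4: walk b4→b3→b1 to b0
  b6←b5: walk b5 to b0
  b7←b3: walk b3→b1 to b0
  b7←b4: walk b4→b3→b1 to b0
  b7←b6: walk b6 to b0
  b0 → ∅
  b1 → {b5,b6,b7}
  b2 → {b6}
  b3 → {b5,b6,b7}
  b4 → {b5,b6,b7}
  b5 → {b6}
  b6 → {b7}
  b7 → ∅

DF(b5) = ["b6"]

Answer: ["b6"]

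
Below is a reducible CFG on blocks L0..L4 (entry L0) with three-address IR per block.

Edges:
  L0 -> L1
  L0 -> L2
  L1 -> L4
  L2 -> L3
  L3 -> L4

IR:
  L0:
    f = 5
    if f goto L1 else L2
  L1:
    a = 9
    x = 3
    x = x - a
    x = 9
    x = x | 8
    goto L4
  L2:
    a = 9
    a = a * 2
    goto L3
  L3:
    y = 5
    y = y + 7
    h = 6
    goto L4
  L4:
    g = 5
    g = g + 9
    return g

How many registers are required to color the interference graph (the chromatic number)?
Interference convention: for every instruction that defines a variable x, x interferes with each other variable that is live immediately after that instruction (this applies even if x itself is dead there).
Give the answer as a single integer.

Block summaries:
  L0: def={f} ue=∅
  L1: def={a,x} ue=∅
  L2: def={a} ue=∅
  L3: def={h,y} ue=∅
  L4: def={g} ue=∅

Liveness:
  L0 li=∅ lo=∅
  L1 li=∅ lo=∅
  L2 li=∅ lo=∅
  L3 li=∅ lo=∅
  L4 li=∅ lo=∅

Conflict graph:
  a: {x}
  f: ∅
  g: ∅
  h: ∅
  x: {a}
  y: ∅

Registers:
  {a,x} pairwise interfere (2-clique) ⇒ χ ≥ 2
  2-colouring: R0={a,f,g,h,y}  R1={x}
  χ = 2

Answer: 2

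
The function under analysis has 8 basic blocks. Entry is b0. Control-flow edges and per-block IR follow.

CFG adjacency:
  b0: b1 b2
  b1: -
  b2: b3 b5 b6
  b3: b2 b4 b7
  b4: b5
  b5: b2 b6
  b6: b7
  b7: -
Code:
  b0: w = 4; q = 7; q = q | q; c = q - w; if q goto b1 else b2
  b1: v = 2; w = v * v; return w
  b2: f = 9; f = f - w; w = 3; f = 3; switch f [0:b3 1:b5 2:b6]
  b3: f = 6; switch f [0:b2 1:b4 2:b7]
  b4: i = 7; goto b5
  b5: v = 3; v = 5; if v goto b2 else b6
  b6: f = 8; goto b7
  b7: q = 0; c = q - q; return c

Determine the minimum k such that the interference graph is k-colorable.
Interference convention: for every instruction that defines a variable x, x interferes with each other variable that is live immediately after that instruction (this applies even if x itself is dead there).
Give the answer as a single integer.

def/use:
  b0: def={c,q,w} ue=∅
  b1: def={v,w} ue=∅
  b2: def={f,w} ue={w}
  b3: def={f} ue=∅
  b4: def={i} ue=∅
  b5: def={v} ue=∅
  b6: def={f} ue=∅
  b7: def={c,q} ue=∅

Liveness:
  live b0: ∅→{w}
  live b1: ∅→∅
  live b2: {w}→{w}
  live b3: {w}→{w}
  live b4: {w}→{w}
  live b5: {w}→{w}
  live b6: ∅→∅
  live b7: ∅→∅

Interference:
  c: {q,w}
  f: {w}
  i: {w}
  q: {c,w}
  v: {w}
  w: {c,f,i,q,v}

Chromatic number:
  {c,q,w} pairwise interfere (3-clique) ⇒ χ ≥ 3
  assign c→c1 f→c1 i→c1 q→c2 v→c1 w→c0 — no edge inside a register ⇒ χ ≤ 3
  χ = 3

Answer: 3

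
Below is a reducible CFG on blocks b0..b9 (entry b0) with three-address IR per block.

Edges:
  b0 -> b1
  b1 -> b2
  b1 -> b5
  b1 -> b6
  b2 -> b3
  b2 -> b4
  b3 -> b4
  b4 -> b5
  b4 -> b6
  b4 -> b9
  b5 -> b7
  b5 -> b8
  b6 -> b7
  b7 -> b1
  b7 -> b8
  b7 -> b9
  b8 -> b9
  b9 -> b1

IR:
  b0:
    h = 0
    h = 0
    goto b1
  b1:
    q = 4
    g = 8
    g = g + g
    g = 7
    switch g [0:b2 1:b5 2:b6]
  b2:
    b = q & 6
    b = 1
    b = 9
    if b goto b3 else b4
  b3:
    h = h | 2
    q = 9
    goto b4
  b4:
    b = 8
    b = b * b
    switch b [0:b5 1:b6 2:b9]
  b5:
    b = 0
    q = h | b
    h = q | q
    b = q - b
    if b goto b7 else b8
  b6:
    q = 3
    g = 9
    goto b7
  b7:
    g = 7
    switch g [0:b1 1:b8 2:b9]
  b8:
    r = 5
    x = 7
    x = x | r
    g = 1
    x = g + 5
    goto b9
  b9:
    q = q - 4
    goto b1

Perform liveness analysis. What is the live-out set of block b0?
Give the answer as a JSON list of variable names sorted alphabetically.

Answer: ["h"]

Analysis:
def/use:
  b0 def {h} use ∅
  b1 def {g,q} use ∅
  b2 def {b} use {q}
  b3 def {h,q} use {h}
  b4 def {b} use ∅
  b5 def {b,h,q} use {h}
  b6 def {g,q} use ∅
  b7 def {g} use ∅
  b8 def {g,r,x} use ∅
  b9 def {q} use {q}

Live sets:
  b0: in=∅ out={h}
  b1: in={h} out={h,q}
  b2: in={h,q} out={h,q}
  b3: in={h} out={h,q}
  b4: in={h,q} out={h,q}
  b5: in={h} out={h,q}
  b6: in={h} out={h,q}
  b7: in={h,q} out={h,q}
  b8: in={h,q} out={h,q}
  b9: in={h,q} out={h}

live-out(b0) = ["h"]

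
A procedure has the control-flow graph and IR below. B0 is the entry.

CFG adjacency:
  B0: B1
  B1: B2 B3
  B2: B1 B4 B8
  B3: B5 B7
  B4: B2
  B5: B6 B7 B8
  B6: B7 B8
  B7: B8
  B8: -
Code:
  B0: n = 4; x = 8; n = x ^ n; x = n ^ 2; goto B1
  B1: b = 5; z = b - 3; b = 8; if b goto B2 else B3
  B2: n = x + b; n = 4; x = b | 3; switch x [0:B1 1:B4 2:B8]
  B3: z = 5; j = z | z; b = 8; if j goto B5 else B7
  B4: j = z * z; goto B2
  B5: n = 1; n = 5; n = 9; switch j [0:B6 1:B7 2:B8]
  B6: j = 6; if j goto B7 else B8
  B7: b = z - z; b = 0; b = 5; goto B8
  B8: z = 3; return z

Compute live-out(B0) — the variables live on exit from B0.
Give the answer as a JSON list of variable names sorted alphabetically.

Per-block:
  B0: {n,x} / ∅
  B1: {b,z} / ∅
  B2: {n,x} / {b,x}
  B3: {b,j,z} / ∅
  B4: {j} / {z}
  B5: {n} / {j}
  B6: {j} / ∅
  B7: {b} / {z}
  B8: {z} / ∅

Liveness:
  live B0: ∅→{x}
  live B1: {x}→{b,x,z}
  live B2: {b,x,z}→{b,x,z}
  live B3: ∅→{j,z}
  live B4: {b,x,z}→{b,x,z}
  live B5: {j,z}→{z}
  live B6: {z}→{z}
  live B7: {z}→∅
  live B8: ∅→∅

live-out(B0) = ["x"]

Answer: ["x"]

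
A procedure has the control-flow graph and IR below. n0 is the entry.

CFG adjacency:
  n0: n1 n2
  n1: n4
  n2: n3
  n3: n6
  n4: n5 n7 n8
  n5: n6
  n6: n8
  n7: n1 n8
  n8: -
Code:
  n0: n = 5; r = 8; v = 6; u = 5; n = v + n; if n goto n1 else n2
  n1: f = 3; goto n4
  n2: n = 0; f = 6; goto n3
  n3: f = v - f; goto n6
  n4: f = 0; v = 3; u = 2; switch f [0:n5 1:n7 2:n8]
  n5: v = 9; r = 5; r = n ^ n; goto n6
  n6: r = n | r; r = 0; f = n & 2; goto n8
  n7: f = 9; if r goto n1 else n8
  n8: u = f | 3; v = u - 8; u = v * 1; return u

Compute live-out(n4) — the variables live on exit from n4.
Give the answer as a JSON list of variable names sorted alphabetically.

Answer: ["f", "n", "r"]

Working:
Block summaries:
  n0: def={n,r,u,v} ue=∅
  n1: def={f} ue=∅
  n2: def={f,n} ue=∅
  n3: def={f} ue={f,v}
  n4: def={f,u,v} ue=∅
  n5: def={r,v} ue={n}
  n6: def={f,r} ue={n,r}
  n7: def={f} ue={r}
  n8: def={u,v} ue={f}

Live sets:
  live n0: ∅→{n,r,v}
  live n1: {n,r}→{n,r}
  live n2: {r,v}→{f,n,r,v}
  live n3: {f,n,r,v}→{n,r}
  live n4: {n,r}→{f,n,r}
  live n5: {n}→{n,r}
  live n6: {n,r}→{f}
  live n7: {n,r}→{f,n,r}
  live n8: {f}→∅

live-out(n4) = ["f", "n", "r"]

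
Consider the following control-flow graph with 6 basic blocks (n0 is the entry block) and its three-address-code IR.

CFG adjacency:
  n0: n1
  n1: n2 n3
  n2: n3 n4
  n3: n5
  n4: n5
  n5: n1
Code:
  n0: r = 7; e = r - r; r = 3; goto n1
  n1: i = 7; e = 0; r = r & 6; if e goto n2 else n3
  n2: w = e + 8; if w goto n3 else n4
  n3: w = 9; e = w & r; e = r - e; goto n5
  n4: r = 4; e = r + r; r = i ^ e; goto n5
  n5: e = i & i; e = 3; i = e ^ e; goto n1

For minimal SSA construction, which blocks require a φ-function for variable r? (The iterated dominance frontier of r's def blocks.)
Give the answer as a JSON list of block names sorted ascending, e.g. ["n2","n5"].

idom tree: n1←n0 n2←n1 n3←n1 n4←n2 n5←n1
Dom at joins:
  n1: preds {n0,n5}: {n0} ∩ {n0,n1,n5} = {n0}; idom=n0
  n3: preds {n1,n2}: {n0,n1} ∩ {n0,n1,n2} = {n0,n1}; idom=n1
  n5: preds {n3,n4}: {n0,n1,n3} ∩ {n0,n1,n2,n4} = {n0,n1}; idom=n1

DF walk-up:
  join n1 pred n0: · stop@n0
  join n1 pred n5: n5→n1 stop@n0
  join n3 pred n1: · stop@n1
  join n3 pred n2: n2 stop@n1
  join n5 pred n3: n3 stop@n1
  join n5 pred n4: n4→n2 stop@n1
  n0 → ∅
  n1 → {n1}
  n2 → {n3,n5}
  n3 → {n5}
  n4 → {n5}
  n5 → {n1}

φ for r: defs {n0,n1,n4}
  DF⁺ = {n1,n5}

Answer: ["n1", "n5"]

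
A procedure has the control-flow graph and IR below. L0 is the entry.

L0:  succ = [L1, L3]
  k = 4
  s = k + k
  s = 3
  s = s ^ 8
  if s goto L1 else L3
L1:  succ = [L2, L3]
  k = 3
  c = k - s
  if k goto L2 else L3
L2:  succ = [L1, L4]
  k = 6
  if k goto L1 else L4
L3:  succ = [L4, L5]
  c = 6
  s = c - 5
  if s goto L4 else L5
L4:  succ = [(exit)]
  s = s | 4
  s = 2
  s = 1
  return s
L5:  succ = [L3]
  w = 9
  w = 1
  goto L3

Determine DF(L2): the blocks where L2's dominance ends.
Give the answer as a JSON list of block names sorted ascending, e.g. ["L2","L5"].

Answer: ["L1", "L4"]

Derivation:
idom tree: L1←L0 L2←L1 L3←L0 L4←L0 L5←L3
Join-block Dom:
  L1: preds {L0,L2}: {L0} ∩ {L0,L1,L2} = {L0}; idom=L0
  L3: preds {L0,L1,L5}: {L0} ∩ {L0,L1} ∩ {L0,L3,L5} = {L0}; idom=L0
  L4: preds {L2,L3}: {L0,L1,L2} ∩ {L0,L3} = {L0}; idom=L0

Frontier:
  join L1 pred L0: · stop@L0
  join L1 pred L2: L2→L1 stop@L0
  join L3 pred L0: · stop@L0
  join L3 pred L1: L1 stop@L0
  join L3 pred L5: L5→L3 stop@L0
  join L4 pred L2: L2→L1 stop@L0
  join L4 pred L3: L3 stop@L0
  L0: DF=∅
  L1: DF={L1,L3,L4}
  L2: DF={L1,L4}
  L3: DF={L3,L4}
  L4: DF=∅
  L5: DF={L3}

DF(L2) = ["L1", "L4"]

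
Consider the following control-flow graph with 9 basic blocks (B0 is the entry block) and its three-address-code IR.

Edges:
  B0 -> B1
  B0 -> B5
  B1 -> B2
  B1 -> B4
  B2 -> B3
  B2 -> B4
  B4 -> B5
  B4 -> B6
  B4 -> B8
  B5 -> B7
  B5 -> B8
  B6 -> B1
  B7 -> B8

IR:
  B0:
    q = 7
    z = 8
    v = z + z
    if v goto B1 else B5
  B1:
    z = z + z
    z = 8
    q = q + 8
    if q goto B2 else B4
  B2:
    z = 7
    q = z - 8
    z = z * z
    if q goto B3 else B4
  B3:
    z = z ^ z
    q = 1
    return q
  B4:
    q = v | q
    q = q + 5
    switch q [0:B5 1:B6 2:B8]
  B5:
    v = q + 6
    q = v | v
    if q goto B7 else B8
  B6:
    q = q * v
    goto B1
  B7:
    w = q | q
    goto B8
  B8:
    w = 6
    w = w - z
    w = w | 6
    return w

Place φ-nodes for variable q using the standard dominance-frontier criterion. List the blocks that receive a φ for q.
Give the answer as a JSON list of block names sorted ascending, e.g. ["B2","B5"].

Answer: ["B1", "B4", "B5", "B8"]

Derivation:
idom tree: B1←B0 B2←B1 B3←B2 B4←B1 B5←B0 B6←B4 B7←B5 B8←B0
Join-block Dom:
  B1: preds {B0,B6}: {B0} ∩ {B0,B1,B4,B6} = {B0}; idom=B0
  B4: preds {B1,B2}: {B0,B1} ∩ {B0,B1,B2} = {B0,B1}; idom=B1
  B5: preds {B0,B4}: {B0} ∩ {B0,B1,B4} = {B0}; idom=B0
  B8: preds {B4,B5,B7}: {B0,B1,B4} ∩ {B0,B5} ∩ {B0,B5,B7} = {B0}; idom=B0

DF walk-up:
  B1←B0: walk · to B0
  B1←B6: walk B6→B4→B1 to B0
  B4←B1: walk · to B1
  B4←B2: walk B2 to B1
  B5←B0: walk · to B0
  B5←B4: walk B4→B1 to B0
  B8←B4: walk B4→B1 to B0
  B8←B5: walk B5 to B0
  B8←B7: walk B7→B5 to B0
  DF(B0)=∅
  DF(B1)={B1,B5,B8}
  DF(B2)={B4}
  DF(B3)=∅
  DF(B4)={B1,B5,B8}
  DF(B5)={B8}
  DF(B6)={B1}
  DF(B7)={B8}
  DF(B8)=∅

φ for q: defs {B0,B1,B2,B3,B4,B5,B6}
  DF⁺ = {B1,B4,B5,B8}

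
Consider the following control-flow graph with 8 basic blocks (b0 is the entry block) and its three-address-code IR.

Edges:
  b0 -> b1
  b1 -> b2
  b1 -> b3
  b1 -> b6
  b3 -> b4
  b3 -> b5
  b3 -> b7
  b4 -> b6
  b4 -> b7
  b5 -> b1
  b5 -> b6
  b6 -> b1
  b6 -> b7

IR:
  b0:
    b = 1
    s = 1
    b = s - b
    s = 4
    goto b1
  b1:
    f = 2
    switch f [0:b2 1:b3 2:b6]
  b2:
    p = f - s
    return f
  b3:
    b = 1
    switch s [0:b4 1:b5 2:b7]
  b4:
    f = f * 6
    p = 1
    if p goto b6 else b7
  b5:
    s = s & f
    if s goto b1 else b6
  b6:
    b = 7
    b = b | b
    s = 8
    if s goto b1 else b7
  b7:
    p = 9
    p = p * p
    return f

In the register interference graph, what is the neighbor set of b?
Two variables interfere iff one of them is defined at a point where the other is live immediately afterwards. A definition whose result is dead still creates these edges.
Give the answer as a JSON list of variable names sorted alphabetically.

def/use:
  b0 def {b,s} use ∅
  b1 def {f} use ∅
  b2 def {p} use {f,s}
  b3 def {b} use {s}
  b4 def {f,p} use {f}
  b5 def {s} use {f,s}
  b6 def {b,s} use ∅
  b7 def {p} use {f}

Liveness:
  b0 li=∅ lo={s}
  b1 li={s} lo={f,s}
  b2 li={f,s} lo=∅
  b3 li={f,s} lo={f,s}
  b4 li={f} lo={f}
  b5 li={f,s} lo={f,s}
  b6 li={f} lo={f,s}
  b7 li={f} lo=∅

Conflict graph:
  b — {f,s}
  f — {b,p,s}
  p — {f}
  s — {b,f}

N(b) = ["f", "s"]

Answer: ["f", "s"]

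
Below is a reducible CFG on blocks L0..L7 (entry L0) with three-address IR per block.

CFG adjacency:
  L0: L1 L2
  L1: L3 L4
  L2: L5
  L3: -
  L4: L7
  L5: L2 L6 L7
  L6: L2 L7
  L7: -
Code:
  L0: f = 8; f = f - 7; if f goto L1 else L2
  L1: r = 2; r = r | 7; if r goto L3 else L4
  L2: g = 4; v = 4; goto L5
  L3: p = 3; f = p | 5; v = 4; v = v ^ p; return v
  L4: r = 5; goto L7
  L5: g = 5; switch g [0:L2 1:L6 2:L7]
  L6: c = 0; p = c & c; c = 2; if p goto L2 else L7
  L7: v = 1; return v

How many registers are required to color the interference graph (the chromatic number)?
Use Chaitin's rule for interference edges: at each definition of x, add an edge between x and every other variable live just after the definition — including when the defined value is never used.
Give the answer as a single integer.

Answer: 2

Analysis:
Per-block:
  L0: def={f} ue=∅
  L1: def={r} ue=∅
  L2: def={g,v} ue=∅
  L3: def={f,p,v} ue=∅
  L4: def={r} ue=∅
  L5: def={g} ue=∅
  L6: def={c,p} ue=∅
  L7: def={v} ue=∅

Live sets:
  L0 li=∅ lo=∅
  L1 li=∅ lo=∅
  L2 li=∅ lo=∅
  L3 li=∅ lo=∅
  L4 li=∅ lo=∅
  L5 li=∅ lo=∅
  L6 li=∅ lo=∅
  L7 li=∅ lo=∅

Conflict graph:
  c: {p}
  f: {p}
  g: ∅
  p: {c,f,v}
  r: ∅
  v: {p}

Registers:
  {c,p} pairwise interfere (2-clique) ⇒ χ ≥ 2
  2-colouring: R0={g,p,r}  R1={c,f,v}
  χ = 2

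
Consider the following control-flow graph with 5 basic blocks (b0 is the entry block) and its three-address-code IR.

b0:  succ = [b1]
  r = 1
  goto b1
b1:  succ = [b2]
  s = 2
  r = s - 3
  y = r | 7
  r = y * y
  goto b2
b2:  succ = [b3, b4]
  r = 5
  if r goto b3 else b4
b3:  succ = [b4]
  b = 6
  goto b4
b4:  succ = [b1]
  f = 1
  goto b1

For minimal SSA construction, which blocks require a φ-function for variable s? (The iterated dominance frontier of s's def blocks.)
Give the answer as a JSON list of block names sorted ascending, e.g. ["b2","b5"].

Answer: ["b1"]

Working:
idom tree: b1←b0 b2←b1 b3←b2 b4←b2
Dom∩ at merges:
  b1: preds {b0,b4}: {b0} ∩ {b0,b1,b2,b4} = {b0}; idom=b0
  b4: preds {b2,b3}: {b0,b1,b2} ∩ {b0,b1,b2,b3} = {b0,b1,b2}; idom=b2

DF walk-up:
  b1←b0: walk · to b0
  b1←b4: walk b4→b2→b1 to b0
  b4←b2: walk · to b2
  b4←b3: walk b3 to b2
  b0: DF=∅
  b1: DF={b1}
  b2: DF={b1}
  b3: DF={b4}
  b4: DF={b1}

φ for s: defs {b1}
  DF⁺ = {b1}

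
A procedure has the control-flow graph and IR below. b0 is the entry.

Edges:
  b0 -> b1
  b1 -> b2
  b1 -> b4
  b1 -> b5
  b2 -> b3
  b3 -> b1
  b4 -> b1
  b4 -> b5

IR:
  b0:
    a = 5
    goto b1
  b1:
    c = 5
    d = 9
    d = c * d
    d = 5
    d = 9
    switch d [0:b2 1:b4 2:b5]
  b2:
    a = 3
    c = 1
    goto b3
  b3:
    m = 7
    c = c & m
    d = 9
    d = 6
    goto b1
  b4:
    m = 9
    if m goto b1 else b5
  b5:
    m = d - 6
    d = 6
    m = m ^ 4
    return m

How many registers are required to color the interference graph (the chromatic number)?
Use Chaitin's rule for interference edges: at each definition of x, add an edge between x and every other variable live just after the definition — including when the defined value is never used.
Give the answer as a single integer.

Answer: 3

Working:
def/use:
  b0: {a} / ∅
  b1: {c,d} / ∅
  b2: {a,c} / ∅
  b3: {c,d,m} / {c}
  b4: {m} / ∅
  b5: {d,m} / {d}

Backward fixpoint:
  b0 li=∅ lo=∅
  b1 li=∅ lo={d}
  b2 li=∅ lo={c}
  b3 li={c} lo=∅
  b4 li={d} lo={d}
  b5 li={d} lo=∅

Interference:
  a↔∅
  c↔{d,m}
  d↔{c,m}
  m↔{c,d}

Chromatic number:
  clique {c,d,m} ⇒ need ≥ 3
  assign a→r0 c→r0 d→r1 m→r2 — no edge inside a register ⇒ χ ≤ 3
  χ = 3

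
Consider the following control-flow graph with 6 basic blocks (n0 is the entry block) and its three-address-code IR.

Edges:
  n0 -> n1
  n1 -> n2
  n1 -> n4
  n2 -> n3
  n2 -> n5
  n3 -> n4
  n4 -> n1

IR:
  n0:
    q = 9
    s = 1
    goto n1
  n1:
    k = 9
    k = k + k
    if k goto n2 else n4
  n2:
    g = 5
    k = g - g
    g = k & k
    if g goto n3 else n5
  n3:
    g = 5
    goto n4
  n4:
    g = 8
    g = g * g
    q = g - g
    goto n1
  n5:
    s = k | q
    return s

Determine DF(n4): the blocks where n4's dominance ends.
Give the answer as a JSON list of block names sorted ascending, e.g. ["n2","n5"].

Answer: ["n1"]

Working:
idom tree: n1←n0 n2←n1 n3←n2 n4←n1 n5←n2
Dom at joins:
  n1: preds {n0,n4}: {n0} ∩ {n0,n1,n4} = {n0}; idom=n0
  n4: preds {n1,n3}: {n0,n1} ∩ {n0,n1,n2,n3} = {n0,n1}; idom=n1

DF derivation:
  n1←n0: walk · to n0
  n1←n4: walk n4→n1 to n0
  n4←n1: walk · to n1
  n4←n3: walk n3→n2 to n1
  n0 → ∅
  n1 → {n1}
  n2 → {n4}
  n3 → {n4}
  n4 → {n1}
  n5 → ∅

DF(n4) = ["n1"]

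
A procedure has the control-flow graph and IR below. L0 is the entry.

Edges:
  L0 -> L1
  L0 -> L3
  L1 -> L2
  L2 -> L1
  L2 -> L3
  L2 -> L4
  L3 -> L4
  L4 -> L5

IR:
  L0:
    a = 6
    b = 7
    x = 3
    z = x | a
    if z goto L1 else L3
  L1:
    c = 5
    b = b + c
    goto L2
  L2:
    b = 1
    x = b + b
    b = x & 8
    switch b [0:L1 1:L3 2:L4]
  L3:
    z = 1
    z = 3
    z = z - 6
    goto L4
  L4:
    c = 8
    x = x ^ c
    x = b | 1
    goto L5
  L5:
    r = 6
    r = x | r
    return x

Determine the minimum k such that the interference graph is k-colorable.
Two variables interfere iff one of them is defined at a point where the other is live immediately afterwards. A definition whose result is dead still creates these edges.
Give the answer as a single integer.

Answer: 3

Derivation:
Per-block:
  L0 def {a,b,x,z} use ∅
  L1 def {b,c} use {b}
  L2 def {b,x} use ∅
  L3 def {z} use ∅
  L4 def {c,x} use {b,x}
  L5 def {r} use {x}

Live sets:
  L0 li=∅ lo={b,x}
  L1 li={b} lo=∅
  L2 li=∅ lo={b,x}
  L3 li={b,x} lo={b,x}
  L4 li={b,x} lo={x}
  L5 li={x} lo=∅

Interfere edges:
  a↔{b,x}
  b↔{a,c,x,z}
  c↔{b,x}
  r↔{x}
  x↔{a,b,c,r,z}
  z↔{b,x}

Colouring:
  clique {a,b,x} ⇒ need ≥ 3
  assign a→R2 b→R1 c→R2 r→R1 x→R0 z→R2 — no edge inside a register ⇒ χ ≤ 3
  χ = 3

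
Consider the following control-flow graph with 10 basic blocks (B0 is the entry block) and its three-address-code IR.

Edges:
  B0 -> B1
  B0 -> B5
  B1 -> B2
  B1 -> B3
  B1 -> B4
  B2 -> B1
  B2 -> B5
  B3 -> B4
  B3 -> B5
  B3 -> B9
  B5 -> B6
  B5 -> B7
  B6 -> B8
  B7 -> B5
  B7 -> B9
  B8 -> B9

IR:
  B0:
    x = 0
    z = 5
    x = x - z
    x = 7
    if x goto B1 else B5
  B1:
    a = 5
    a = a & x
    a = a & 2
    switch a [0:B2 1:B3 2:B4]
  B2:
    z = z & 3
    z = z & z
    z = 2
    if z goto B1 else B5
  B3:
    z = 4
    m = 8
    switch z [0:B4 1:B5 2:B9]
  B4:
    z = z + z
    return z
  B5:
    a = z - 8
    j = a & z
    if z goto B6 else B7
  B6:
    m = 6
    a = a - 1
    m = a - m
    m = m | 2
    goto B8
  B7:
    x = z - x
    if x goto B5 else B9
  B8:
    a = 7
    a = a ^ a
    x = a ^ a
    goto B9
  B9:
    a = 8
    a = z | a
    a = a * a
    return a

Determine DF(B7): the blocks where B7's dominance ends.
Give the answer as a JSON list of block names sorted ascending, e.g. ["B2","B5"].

Answer: ["B5", "B9"]

Analysis:
idom tree: B1←B0 B2←B1 B3←B1 B4←B1 B5←B0 B6←B5 B7←B5 B8←B6 B9←B0
Join-block Dom:
  B1: preds {B0,B2}: {B0} ∩ {B0,B1,B2} = {B0}; idom=B0
  B4: preds {B1,B3}: {B0,B1} ∩ {B0,B1,B3} = {B0,B1}; idom=B1
  B5: preds {B0,B2,B3,B7}: {B0} ∩ {B0,B1,B2} ∩ {B0,B1,B3} ∩ {B0,B5,B7} = {B0}; idom=B0
  B9: preds {B3,B7,B8}: {B0,B1,B3} ∩ {B0,B5,B7} ∩ {B0,B5,B6,B8} = {B0}; idom=B0

Frontier:
  join B1 pred B0: · stop@B0
  join B1 pred B2: B2→B1 stop@B0
  join B4 pred B1: · stop@B1
  join B4 pred B3: B3 stop@B1
  join B5 pred B0: · stop@B0
  join B5 pred B2: B2→B1 stop@B0
  join B5 pred B3: B3→B1 stop@B0
  join B5 pred B7: B7→B5 stop@B0
  join B9 pred B3: B3→B1 stop@B0
  join B9 pred B7: B7→B5 stop@B0
  join B9 pred B8: B8→B6→B5 stop@B0
  DF(B0)=∅
  DF(B1)={B1,B5,B9}
  DF(B2)={B1,B5}
  DF(B3)={B4,B5,B9}
  DF(B4)=∅
  DF(B5)={B5,B9}
  DF(B6)={B9}
  DF(B7)={B5,B9}
  DF(B8)={B9}
  DF(B9)=∅

DF(B7) = ["B5", "B9"]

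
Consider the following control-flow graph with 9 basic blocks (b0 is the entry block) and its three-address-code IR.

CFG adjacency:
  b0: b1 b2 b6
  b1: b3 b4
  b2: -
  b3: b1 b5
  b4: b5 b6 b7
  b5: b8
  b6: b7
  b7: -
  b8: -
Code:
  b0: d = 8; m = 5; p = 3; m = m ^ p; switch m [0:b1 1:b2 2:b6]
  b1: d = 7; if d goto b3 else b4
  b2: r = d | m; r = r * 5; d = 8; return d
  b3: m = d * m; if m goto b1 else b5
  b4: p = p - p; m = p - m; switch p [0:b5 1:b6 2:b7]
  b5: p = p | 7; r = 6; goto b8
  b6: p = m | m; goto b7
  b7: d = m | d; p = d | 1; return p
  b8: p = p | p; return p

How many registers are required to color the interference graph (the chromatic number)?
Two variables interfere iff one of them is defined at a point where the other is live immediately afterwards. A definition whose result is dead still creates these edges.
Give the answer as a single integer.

Answer: 3

Derivation:
def/use:
  b0: def={d,m,p} ue=∅
  b1: def={d} ue=∅
  b2: def={d,r} ue={d,m}
  b3: def={m} ue={d,m}
  b4: def={m,p} ue={m,p}
  b5: def={p,r} ue={p}
  b6: def={p} ue={m}
  b7: def={d,p} ue={d,m}
  b8: def={p} ue={p}

Liveness:
  b0: in=∅ out={d,m,p}
  b1: in={m,p} out={d,m,p}
  b2: in={d,m} out=∅
  b3: in={d,m,p} out={m,p}
  b4: in={d,m,p} out={d,m,p}
  b5: in={p} out={p}
  b6: in={d,m} out={d,m}
  b7: in={d,m} out=∅
  b8: in={p} out=∅

Interference:
  d: {m,p}
  m: {d,p}
  p: {d,m,r}
  r: {p}

Registers:
  clique {d,m,p} ⇒ need ≥ 3
  assign d→r1 m→r2 p→r0 r→r1 — no edge inside a register ⇒ χ ≤ 3
  χ = 3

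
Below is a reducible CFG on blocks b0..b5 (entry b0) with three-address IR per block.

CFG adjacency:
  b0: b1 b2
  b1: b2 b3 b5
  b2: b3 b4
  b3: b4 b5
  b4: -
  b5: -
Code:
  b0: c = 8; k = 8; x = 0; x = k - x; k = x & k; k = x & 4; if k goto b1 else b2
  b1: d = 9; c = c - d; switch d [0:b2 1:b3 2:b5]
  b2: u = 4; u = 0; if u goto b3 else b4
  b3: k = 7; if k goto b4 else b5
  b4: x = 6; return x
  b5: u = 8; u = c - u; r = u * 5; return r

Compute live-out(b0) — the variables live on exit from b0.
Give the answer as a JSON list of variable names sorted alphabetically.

Block summaries:
  b0: def={c,k,x} ue=∅
  b1: def={c,d} ue={c}
  b2: def={u} ue=∅
  b3: def={k} ue=∅
  b4: def={x} ue=∅
  b5: def={r,u} ue={c}

Backward fixpoint:
  b0: in=∅ out={c}
  b1: in={c} out={c}
  b2: in={c} out={c}
  b3: in={c} out={c}
  b4: in=∅ out=∅
  b5: in={c} out=∅

live-out(b0) = ["c"]

Answer: ["c"]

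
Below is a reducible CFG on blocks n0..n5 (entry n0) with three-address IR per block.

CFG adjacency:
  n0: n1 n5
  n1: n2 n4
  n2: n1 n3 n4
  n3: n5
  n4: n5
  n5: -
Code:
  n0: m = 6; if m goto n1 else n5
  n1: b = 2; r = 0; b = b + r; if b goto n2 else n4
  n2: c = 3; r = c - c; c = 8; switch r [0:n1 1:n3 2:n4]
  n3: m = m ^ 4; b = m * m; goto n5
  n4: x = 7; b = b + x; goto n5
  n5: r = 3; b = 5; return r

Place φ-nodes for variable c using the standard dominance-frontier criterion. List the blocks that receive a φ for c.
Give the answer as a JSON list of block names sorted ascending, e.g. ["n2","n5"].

Answer: ["n1", "n4", "n5"]

Analysis:
idom tree: n1←n0 n2←n1 n3←n2 n4←n1 n5←n0
Join-block Dom:
  n1: preds {n0,n2}: {n0} ∩ {n0,n1,n2} = {n0}; idom=n0
  n4: preds {n1,n2}: {n0,n1} ∩ {n0,n1,n2} = {n0,n1}; idom=n1
  n5: preds {n0,n3,n4}: {n0} ∩ {n0,n1,n2,n3} ∩ {n0,n1,n4} = {n0}; idom=n0

Frontier:
  n1←n0: walk · to n0
  n1←n2: walk n2→n1 to n0
  n4←n1: walk · to n1
  n4←n2: walk n2 to n1
  n5←n0: walk · to n0
  n5←n3: walk n3→n2→n1 to n0
  n5←n4: walk n4→n1 to n0
  n0 → ∅
  n1 → {n1,n5}
  n2 → {n1,n4,n5}
  n3 → {n5}
  n4 → {n5}
  n5 → ∅

φ for c: defs {n2}
  DF⁺ = {n1,n4,n5}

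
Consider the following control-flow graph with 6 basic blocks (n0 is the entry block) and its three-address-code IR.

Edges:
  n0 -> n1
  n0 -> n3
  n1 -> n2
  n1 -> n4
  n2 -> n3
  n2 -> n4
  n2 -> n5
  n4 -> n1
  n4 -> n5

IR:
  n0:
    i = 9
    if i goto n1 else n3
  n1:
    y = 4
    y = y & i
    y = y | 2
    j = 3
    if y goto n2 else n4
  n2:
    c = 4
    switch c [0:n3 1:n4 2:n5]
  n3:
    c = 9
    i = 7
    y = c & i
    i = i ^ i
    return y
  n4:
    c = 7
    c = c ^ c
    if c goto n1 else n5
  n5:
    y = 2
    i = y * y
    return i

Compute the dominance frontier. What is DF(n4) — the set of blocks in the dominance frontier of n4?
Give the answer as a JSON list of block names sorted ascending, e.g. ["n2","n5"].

Answer: ["n1", "n5"]

Analysis:
idom tree: n1←n0 n2←n1 n3←n0 n4←n1 n5←n1
Dom at joins:
  n1: preds {n0,n4}: {n0} ∩ {n0,n1,n4} = {n0}; idom=n0
  n3: preds {n0,n2}: {n0} ∩ {n0,n1,n2} = {n0}; idom=n0
  n4: preds {n1,n2}: {n0,n1} ∩ {n0,n1,n2} = {n0,n1}; idom=n1
  n5: preds {n2,n4}: {n0,n1,n2} ∩ {n0,n1,n4} = {n0,n1}; idom=n1

Frontier:
  n1←n0: walk · to n0
  n1←n4: walk n4→n1 to n0
  n3←n0: walk · to n0
  n3←n2: walk n2→n1 to n0
  n4←n1: walk · to n1
  n4←n2: walk n2 to n1
  n5←n2: walk n2 to n1
  n5←n4: walk n4 to n1
  n0 → ∅
  n1 → {n1,n3}
  n2 → {n3,n4,n5}
  n3 → ∅
  n4 → {n1,n5}
  n5 → ∅

DF(n4) = ["n1", "n5"]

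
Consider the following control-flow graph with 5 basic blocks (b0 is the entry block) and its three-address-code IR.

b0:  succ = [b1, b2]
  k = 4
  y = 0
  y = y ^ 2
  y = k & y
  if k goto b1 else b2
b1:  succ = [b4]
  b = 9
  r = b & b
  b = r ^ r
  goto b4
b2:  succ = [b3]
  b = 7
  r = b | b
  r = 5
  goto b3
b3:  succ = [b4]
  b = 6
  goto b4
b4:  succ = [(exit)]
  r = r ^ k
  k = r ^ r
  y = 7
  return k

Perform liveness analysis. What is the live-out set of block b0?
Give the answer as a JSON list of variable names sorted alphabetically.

Answer: ["k"]

Derivation:
Block summaries:
  b0 def {k,y} use ∅
  b1 def {b,r} use ∅
  b2 def {b,r} use ∅
  b3 def {b} use ∅
  b4 def {k,r,y} use {k,r}

Backward fixpoint:
  live b0: ∅→{k}
  live b1: {k}→{k,r}
  live b2: {k}→{k,r}
  live b3: {k,r}→{k,r}
  live b4: {k,r}→∅

live-out(b0) = ["k"]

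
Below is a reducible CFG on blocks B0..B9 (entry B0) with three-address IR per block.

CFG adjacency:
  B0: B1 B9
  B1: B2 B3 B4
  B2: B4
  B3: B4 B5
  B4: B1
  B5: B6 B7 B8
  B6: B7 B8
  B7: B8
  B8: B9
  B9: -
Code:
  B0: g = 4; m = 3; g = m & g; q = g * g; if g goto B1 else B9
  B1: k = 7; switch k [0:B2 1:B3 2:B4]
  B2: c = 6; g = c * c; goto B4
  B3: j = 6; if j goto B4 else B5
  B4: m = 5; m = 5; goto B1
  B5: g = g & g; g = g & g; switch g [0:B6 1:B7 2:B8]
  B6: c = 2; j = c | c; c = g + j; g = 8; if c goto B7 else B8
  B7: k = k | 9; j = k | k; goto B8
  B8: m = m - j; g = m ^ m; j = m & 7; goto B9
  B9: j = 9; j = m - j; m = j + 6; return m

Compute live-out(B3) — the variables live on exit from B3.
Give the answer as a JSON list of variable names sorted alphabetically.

Answer: ["g", "j", "k", "m"]

Derivation:
Block summaries:
  B0 def {g,m,q} use ∅
  B1 def {k} use ∅
  B2 def {c,g} use ∅
  B3 def {j} use ∅
  B4 def {m} use ∅
  B5 def {g} use {g}
  B6 def {c,g,j} use {g}
  B7 def {j,k} use {k}
  B8 def {g,j,m} use {j,m}
  B9 def {j,m} use {m}

Live sets:
  B0: in=∅ out={g,m}
  B1: in={g,m} out={g,k,m}
  B2: in=∅ out={g}
  B3: in={g,k,m} out={g,j,k,m}
  B4: in={g} out={g,m}
  B5: in={g,j,k,m} out={g,j,k,m}
  B6: in={g,k,m} out={j,k,m}
  B7: in={k,m} out={j,m}
  B8: in={j,m} out={m}
  B9: in={m} out=∅

live-out(B3) = ["g", "j", "k", "m"]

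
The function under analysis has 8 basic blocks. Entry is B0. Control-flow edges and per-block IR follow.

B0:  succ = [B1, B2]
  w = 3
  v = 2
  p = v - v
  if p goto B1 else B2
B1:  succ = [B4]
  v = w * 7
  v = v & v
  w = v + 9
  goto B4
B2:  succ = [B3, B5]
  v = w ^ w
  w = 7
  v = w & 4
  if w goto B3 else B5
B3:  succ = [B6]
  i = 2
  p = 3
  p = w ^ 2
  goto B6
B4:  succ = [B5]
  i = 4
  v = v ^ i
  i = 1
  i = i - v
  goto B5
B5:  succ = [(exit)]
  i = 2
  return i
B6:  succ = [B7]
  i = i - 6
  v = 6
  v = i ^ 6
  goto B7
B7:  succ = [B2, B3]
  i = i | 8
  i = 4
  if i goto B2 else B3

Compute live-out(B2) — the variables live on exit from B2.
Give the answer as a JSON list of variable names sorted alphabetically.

Answer: ["w"]

Analysis:
def/use:
  B0 def {p,v,w} use ∅
  B1 def {v,w} use {w}
  B2 def {v,w} use {w}
  B3 def {i,p} use {w}
  B4 def {i,v} use {v}
  B5 def {i} use ∅
  B6 def {i,v} use {i}
  B7 def {i} use {i}

Liveness:
  B0 li=∅ lo={w}
  B1 li={w} lo={v}
  B2 li={w} lo={w}
  B3 li={w} lo={i,w}
  B4 li={v} lo=∅
  B5 li=∅ lo=∅
  B6 li={i,w} lo={i,w}
  B7 li={i,w} lo={w}

live-out(B2) = ["w"]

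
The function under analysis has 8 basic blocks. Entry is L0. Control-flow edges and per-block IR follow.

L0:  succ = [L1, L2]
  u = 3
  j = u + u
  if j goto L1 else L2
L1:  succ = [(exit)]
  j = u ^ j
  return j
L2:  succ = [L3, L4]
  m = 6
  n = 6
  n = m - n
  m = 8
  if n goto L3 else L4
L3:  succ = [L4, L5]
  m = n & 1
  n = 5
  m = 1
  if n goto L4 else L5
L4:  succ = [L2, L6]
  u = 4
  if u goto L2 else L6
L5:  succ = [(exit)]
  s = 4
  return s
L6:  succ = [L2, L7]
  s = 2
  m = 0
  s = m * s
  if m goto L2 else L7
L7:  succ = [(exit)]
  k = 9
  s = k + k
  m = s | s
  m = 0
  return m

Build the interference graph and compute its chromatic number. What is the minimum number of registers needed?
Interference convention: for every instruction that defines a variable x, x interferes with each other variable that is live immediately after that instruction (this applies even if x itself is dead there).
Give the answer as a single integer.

def/use:
  L0: def={j,u} ue=∅
  L1: def={j} ue={j,u}
  L2: def={m,n} ue=∅
  L3: def={m,n} ue={n}
  L4: def={u} ue=∅
  L5: def={s} ue=∅
  L6: def={m,s} ue=∅
  L7: def={k,m,s} ue=∅

Backward fixpoint:
  live L0: ∅→{j,u}
  live L1: {j,u}→∅
  live L2: ∅→{n}
  live L3: {n}→∅
  live L4: ∅→∅
  live L5: ∅→∅
  live L6: ∅→∅
  live L7: ∅→∅

Conflict graph:
  j: {u}
  k: ∅
  m: {n,s}
  n: {m}
  s: {m}
  u: {j}

Registers:
  {j,u} pairwise interfere (2-clique) ⇒ χ ≥ 2
  assign j→R0 k→R0 m→R0 n→R1 s→R1 u→R1 — no edge inside a register ⇒ χ ≤ 2
  χ = 2

Answer: 2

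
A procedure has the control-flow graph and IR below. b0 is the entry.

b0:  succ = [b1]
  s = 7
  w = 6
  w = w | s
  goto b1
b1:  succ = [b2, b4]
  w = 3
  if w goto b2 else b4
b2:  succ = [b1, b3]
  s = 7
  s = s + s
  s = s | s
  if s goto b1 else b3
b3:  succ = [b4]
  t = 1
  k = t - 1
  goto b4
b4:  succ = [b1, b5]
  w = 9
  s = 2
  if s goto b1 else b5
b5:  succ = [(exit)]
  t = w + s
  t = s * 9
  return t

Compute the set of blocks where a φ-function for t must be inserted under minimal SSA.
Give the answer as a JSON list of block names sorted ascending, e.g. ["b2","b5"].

Answer: ["b1", "b4"]

Derivation:
idom tree: b1←b0 b2←b1 b3←b2 b4←b1 b5←b4
Dom at joins:
  b1: preds {b0,b2,b4}: {b0} ∩ {b0,b1,b2} ∩ {b0,b1,b4} = {b0}; idom=b0
  b4: preds {b1,b3}: {b0,b1} ∩ {b0,b1,b2,b3} = {b0,b1}; idom=b1

DF derivation:
  join b1 pred b0: · stop@b0
  join b1 pred b2: b2→b1 stop@b0
  join b1 pred b4: b4→b1 stop@b0
  join b4 pred b1: · stop@b1
  join b4 pred b3: b3→b2 stop@b1
  DF(b0)=∅
  DF(b1)={b1}
  DF(b2)={b1,b4}
  DF(b3)={b4}
  DF(b4)={b1}
  DF(b5)=∅

φ for t: defs {b3,b5}
  DF⁺ = {b1,b4}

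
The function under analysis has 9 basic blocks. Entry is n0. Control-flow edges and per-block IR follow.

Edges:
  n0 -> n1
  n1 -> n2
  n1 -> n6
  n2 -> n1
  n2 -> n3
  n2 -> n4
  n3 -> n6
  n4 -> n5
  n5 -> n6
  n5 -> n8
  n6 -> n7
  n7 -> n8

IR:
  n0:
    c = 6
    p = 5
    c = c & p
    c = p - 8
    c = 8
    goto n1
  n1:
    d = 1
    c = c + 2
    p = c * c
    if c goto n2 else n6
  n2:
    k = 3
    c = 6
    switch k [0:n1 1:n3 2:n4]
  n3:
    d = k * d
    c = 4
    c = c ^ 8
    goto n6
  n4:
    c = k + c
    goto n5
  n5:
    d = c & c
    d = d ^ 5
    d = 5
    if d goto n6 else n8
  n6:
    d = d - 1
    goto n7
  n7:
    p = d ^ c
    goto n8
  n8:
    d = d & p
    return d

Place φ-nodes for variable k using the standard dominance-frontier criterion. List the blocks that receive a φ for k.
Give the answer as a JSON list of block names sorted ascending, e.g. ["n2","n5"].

Answer: ["n1", "n6", "n8"]

Analysis:
idom tree: n1←n0 n2←n1 n3←n2 n4←n2 n5←n4 n6←n1 n7←n6 n8←n1
Join-block Dom:
  n1: preds {n0,n2}: {n0} ∩ {n0,n1,n2} = {n0}; idom=n0
  n6: preds {n1,n3,n5}: {n0,n1} ∩ {n0,n1,n2,n3} ∩ {n0,n1,n2,n4,n5} = {n0,n1}; idom=n1
  n8: preds {n5,n7}: {n0,n1,n2,n4,n5} ∩ {n0,n1,n6,n7} = {n0,n1}; idom=n1

DF walk-up:
  n1←n0: walk · to n0
  n1←n2: walk n2→n1 to n0
  n6←n1: walk · to n1
  n6←n3: walk n3→n2 to n1
  n6←n5: walk n5→n4→n2 to n1
  n8←n5: walk n5→n4→n2 to n1
  n8←n7: walk n7→n6 to n1
  n0: DF=∅
  n1: DF={n1}
  n2: DF={n1,n6,n8}
  n3: DF={n6}
  n4: DF={n6,n8}
  n5: DF={n6,n8}
  n6: DF={n8}
  n7: DF={n8}
  n8: DF=∅

φ for k: defs {n2}
  DF⁺ = {n1,n6,n8}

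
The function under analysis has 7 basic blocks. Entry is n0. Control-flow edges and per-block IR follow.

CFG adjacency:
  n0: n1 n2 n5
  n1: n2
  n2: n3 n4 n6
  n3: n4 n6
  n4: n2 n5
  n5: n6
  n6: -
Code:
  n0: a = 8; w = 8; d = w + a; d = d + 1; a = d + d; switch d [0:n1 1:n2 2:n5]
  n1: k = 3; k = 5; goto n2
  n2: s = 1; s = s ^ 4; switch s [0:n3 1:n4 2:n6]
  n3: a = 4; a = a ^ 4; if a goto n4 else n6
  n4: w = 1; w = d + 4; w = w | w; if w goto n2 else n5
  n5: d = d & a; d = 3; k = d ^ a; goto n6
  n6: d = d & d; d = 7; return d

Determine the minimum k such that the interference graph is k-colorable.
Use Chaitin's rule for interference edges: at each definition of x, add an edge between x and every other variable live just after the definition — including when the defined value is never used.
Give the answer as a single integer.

Block summaries:
  n0 def {a,d,w} use ∅
  n1 def {k} use ∅
  n2 def {s} use ∅
  n3 def {a} use ∅
  n4 def {w} use {d}
  n5 def {d,k} use {a,d}
  n6 def {d} use {d}

Backward fixpoint:
  n0 li=∅ lo={a,d}
  n1 li={a,d} lo={a,d}
  n2 li={a,d} lo={a,d}
  n3 li={d} lo={a,d}
  n4 li={a,d} lo={a,d}
  n5 li={a,d} lo={d}
  n6 li={d} lo=∅

Interfere edges:
  a: {d,k,s,w}
  d: {a,k,s,w}
  k: {a,d}
  s: {a,d}
  w: {a,d}

Chromatic number:
  lower bound: {a,d,k} mutually conflict ⇒ χ ≥ 3
  assign a→c0 d→c1 k→c2 s→c2 w→c2 — no edge inside a register ⇒ χ ≤ 3
  χ = 3

Answer: 3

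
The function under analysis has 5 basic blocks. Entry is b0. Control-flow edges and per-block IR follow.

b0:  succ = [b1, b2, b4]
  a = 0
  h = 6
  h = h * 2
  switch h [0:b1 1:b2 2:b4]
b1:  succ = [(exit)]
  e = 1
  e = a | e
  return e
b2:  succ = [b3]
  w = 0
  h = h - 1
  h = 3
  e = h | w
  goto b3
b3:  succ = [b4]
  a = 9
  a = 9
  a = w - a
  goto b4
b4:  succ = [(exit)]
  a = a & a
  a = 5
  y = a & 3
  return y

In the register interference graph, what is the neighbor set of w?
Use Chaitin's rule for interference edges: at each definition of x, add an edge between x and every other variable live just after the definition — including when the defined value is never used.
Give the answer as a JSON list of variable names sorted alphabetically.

Answer: ["a", "e", "h"]

Derivation:
def/use:
  b0: def={a,h} ue=∅
  b1: def={e} ue={a}
  b2: def={e,h,w} ue={h}
  b3: def={a} ue={w}
  b4: def={a,y} ue={a}

Liveness:
  live b0: ∅→{a,h}
  live b1: {a}→∅
  live b2: {h}→{w}
  live b3: {w}→{a}
  live b4: {a}→∅

Conflict graph:
  a — {e,h,w}
  e — {a,w}
  h — {a,w}
  w — {a,e,h}
  y — ∅

N(w) = ["a", "e", "h"]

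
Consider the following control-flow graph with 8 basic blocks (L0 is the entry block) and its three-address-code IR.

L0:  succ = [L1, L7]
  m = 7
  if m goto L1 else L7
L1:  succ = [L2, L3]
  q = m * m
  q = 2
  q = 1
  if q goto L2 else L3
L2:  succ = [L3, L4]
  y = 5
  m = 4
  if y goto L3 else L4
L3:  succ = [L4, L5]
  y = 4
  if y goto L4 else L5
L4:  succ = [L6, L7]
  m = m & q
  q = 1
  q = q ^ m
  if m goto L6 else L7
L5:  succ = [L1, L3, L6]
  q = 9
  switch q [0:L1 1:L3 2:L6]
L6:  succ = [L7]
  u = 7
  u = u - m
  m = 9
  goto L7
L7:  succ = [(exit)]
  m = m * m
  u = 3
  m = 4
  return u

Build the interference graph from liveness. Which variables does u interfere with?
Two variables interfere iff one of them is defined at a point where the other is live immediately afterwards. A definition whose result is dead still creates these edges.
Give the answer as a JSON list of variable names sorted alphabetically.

def/use:
  L0 def {m} use ∅
  L1 def {q} use {m}
  L2 def {m,y} use ∅
  L3 def {y} use ∅
  L4 def {m,q} use {m,q}
  L5 def {q} use ∅
  L6 def {m,u} use {m}
  L7 def {m,u} use {m}

Backward fixpoint:
  L0: in=∅ out={m}
  L1: in={m} out={m,q}
  L2: in={q} out={m,q}
  L3: in={m,q} out={m,q}
  L4: in={m,q} out={m}
  L5: in={m} out={m,q}
  L6: in={m} out={m}
  L7: in={m} out=∅

Interference:
  m↔{q,u,y}
  q↔{m,y}
  u↔{m}
  y↔{m,q}

N(u) = ["m"]

Answer: ["m"]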